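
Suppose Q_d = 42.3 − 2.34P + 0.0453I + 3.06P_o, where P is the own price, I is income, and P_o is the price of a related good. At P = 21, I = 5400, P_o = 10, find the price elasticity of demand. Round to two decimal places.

Evaluating quantity at (P, I, P_o) gives Q_d = 42.3 − 2.34(21) + 0.0453(5400) + 3.06(10) = 42.3 − 49.14 + 244.62 + 30.6 = 268.38.
∂Q_d/∂P = −2.34, so E_p = (−2.34)·(21/268.38) ≈ -0.18.
|E_p| < 1: demand is inelastic.

-0.18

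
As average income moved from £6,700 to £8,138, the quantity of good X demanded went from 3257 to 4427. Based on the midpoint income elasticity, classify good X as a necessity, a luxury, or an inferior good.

luxury

%ΔQ = (4427 − 3257)/[(3257+4427)/2] = 1170/3842 ≈ 0.3045.
%ΔI = (8,138 − 6,700)/[(6,700+8,138)/2] = 1438/7419 ≈ 0.1938.
E_I = %ΔQ/%ΔI ≈ 1.571.
E_I > 1: normal good (luxury).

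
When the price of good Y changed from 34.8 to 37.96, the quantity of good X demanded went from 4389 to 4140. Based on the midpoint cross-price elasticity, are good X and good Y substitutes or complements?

complements

%ΔQ_x = (4140 − 4389)/[(4389+4140)/2] = -249/4264.5 ≈ -0.0584.
%ΔP_y = (37.96 − 34.8)/[(34.8+37.96)/2] ≈ 0.0869.
E_xy = -0.0584/0.0869 ≈ -0.672.
E_xy < 0, so the goods are complements.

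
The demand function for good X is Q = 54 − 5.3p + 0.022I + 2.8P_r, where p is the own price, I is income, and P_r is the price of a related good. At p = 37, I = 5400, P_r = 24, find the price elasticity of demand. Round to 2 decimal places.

Evaluating quantity at (p, I, P_r) gives Q = 54 − 5.3(37) + 0.022(5400) + 2.8(24) = 54 − 196.1 + 118.8 + 67.2 = 43.9.
∂Q/∂p = −5.3, so E_p = (−5.3)·(37/43.9) ≈ -4.47.
|E_p| > 1: demand is elastic.

-4.47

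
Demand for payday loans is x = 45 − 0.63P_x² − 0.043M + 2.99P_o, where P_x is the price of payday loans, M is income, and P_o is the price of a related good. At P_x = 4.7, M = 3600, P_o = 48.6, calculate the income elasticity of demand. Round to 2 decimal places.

-7.17

x = 45 − 0.63(4.7)² − 0.043(3600) + 2.99(48.6) = 45 − 13.9167 − 154.8 + 145.314 = 21.5973.
∂x/∂M = −0.043, so E_I = -0.043·(3600/21.5973) ≈ -7.17.
E_I < 0: inferior good.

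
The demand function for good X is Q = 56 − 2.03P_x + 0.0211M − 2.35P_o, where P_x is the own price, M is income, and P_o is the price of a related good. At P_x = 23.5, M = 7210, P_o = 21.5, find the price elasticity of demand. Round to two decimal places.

Evaluating quantity at (P_x, M, P_o) gives Q = 56 − 2.03(23.5) + 0.0211(7210) − 2.35(21.5) = 56 − 47.705 + 152.131 − 50.525 = 109.901.
∂Q/∂P_x = −2.03, so E_p = (−2.03)·(23.5/109.901) ≈ -0.43.
|E_p| < 1: demand is inelastic.

-0.43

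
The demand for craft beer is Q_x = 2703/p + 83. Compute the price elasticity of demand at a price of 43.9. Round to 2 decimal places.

At p = 43.9, Q_x = 144.5718.
dQ_x/dp = −2703/p² = −1.4025.
Point elasticity E = (dQ_x/dp)·(p/Q_x) = -1.4025 × 43.9/144.5718 ≈ -0.43.
|E| < 1, so demand is inelastic at this price.

-0.43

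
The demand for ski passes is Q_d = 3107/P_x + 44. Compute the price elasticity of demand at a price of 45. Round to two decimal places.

At P_x = 45, Q_d = 113.0444.
dQ_d/dP_x = −3107/P_x² = −1.5343.
Point elasticity E = (dQ_d/dP_x)·(P_x/Q_d) = -1.5343 × 45/113.0444 ≈ -0.61.
|E| < 1, so demand is inelastic at this price.

-0.61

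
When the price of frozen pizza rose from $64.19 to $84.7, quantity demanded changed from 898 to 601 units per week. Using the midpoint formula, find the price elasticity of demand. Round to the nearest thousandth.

-1.438

%ΔQ = (601 − 898)/[(898 + 601)/2] = -297/749.5 ≈ -0.3963.
%ΔP = (84.7 − 64.19)/[(64.19 + 84.7)/2] = 20.51/74.445 ≈ 0.2755.
Arc elasticity E = %ΔQ/%ΔP ≈ -0.3963/0.2755 ≈ -1.438.
|E| > 1: demand is elastic over this range.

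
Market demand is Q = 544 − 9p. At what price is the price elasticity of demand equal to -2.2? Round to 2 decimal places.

Set −bp/(a − bp) = −2.2 ⇒ bp = 2.2(a − bp) ⇒ bp(1+2.2) = 2.2·a.
p = 2.2·544/(9·3.2) ≈ 41.56.

41.56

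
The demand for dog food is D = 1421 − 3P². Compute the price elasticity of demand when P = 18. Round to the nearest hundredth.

-4.33

At P = 18, D = 449.
dD/dP = −2·3·P = −108.
Point elasticity E = (dD/dP)·(P/D) = -108 × 18/449 ≈ -4.33.
|E| > 1, so demand is elastic at this price.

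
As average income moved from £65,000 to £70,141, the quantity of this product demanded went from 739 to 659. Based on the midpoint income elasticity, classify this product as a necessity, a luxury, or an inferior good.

%ΔQ = (659 − 739)/[(739+659)/2] = -80/699 ≈ -0.1144.
%ΔY = (70,141 − 65,000)/[(65,000+70,141)/2] = 5141/67570.5 ≈ 0.0761.
E_I = %ΔQ/%ΔY ≈ -1.504.
E_I < 0: inferior good.

inferior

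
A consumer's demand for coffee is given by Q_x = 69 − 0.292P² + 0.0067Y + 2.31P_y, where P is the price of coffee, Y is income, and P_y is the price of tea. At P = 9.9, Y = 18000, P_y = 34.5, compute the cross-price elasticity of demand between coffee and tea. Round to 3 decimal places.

0.331

Evaluating quantity at (P, Y, P_y) gives Q_x = 69 − 0.292(9.9)² + 0.0067(18000) + 2.31(34.5) = 69 − 28.6189 + 120.6 + 79.695 = 240.6761.
∂Q_x/∂P_y = +2.31, so E_xy = 2.31·(34.5/240.6761) ≈ 0.331.
E_xy > 0: the goods are substitutes.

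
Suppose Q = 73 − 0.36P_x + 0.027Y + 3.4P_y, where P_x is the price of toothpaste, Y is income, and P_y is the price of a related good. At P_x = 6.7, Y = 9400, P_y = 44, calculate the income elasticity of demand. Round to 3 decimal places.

0.535

Evaluating quantity at (P_x, Y, P_y) gives Q = 73 − 0.36(6.7) + 0.027(9400) + 3.4(44) = 73 − 2.412 + 253.8 + 149.6 = 473.988.
∂Q/∂Y = +0.027, so E_I = 0.027·(9400/473.988) ≈ 0.535.
E_I ∈ (0,1): normal good (necessity).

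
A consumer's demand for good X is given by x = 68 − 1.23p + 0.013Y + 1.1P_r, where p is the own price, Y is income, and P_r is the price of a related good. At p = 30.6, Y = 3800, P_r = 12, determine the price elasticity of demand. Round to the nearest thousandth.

First evaluate x: 68 − 1.23(30.6) + 0.013(3800) + 1.1(12) = 68 − 37.638 + 49.4 + 13.2 = 92.962.
∂x/∂p = −1.23, so E_p = (−1.23)·(30.6/92.962) ≈ -0.405.
|E_p| < 1: demand is inelastic.

-0.405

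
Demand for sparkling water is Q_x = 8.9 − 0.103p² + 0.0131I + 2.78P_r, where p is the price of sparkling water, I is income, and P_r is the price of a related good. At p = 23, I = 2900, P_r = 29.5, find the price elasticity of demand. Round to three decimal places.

At the given point, Q_x = 8.9 − 0.103(23)² + 0.0131(2900) + 2.78(29.5) = 8.9 − 54.487 + 37.99 + 82.01 = 74.413.
∂Q_x/∂p = −2·0.103·p = -4.738, so E_p = -4.738·(23/74.413) ≈ -1.464.
|E_p| > 1: demand is elastic.

-1.464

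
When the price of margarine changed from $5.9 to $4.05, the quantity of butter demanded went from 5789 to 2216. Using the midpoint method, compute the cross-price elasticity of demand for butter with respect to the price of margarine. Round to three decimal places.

2.401

%ΔQ_x = (2216 − 5789)/[(5789+2216)/2] = -3573/4002.5 ≈ -0.8927.
%ΔP_y = (4.05 − 5.9)/[(5.9+4.05)/2] ≈ -0.3719.
E_xy = -0.8927/-0.3719 ≈ 2.401.
E_xy > 0, so butter and margarine are substitutes.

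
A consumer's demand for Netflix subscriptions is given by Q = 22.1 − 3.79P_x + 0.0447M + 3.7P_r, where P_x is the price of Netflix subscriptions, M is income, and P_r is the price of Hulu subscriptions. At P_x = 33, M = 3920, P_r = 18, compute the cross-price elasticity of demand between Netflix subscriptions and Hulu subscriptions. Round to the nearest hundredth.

0.48

Q = 22.1 − 3.79(33) + 0.0447(3920) + 3.7(18) = 22.1 − 125.07 + 175.224 + 66.6 = 138.854.
∂Q/∂P_r = +3.7, so E_xy = 3.7·(18/138.854) ≈ 0.48.
E_xy > 0: the goods are substitutes.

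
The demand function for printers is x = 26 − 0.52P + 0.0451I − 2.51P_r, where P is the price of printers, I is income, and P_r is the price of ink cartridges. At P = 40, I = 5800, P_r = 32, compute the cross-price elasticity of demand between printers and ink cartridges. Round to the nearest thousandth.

-0.431

Substituting, x = 26 − 0.52(40) + 0.0451(5800) − 2.51(32) = 26 − 20.8 + 261.58 − 80.32 = 186.46.
∂x/∂P_r = −2.51, so E_xy = -2.51·(32/186.46) ≈ -0.431.
E_xy < 0: the goods are complements.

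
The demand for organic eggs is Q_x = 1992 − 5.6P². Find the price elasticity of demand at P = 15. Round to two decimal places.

-3.44

At P = 15, Q_x = 732.
dQ_x/dP = −2·5.6·P = −168.
Point elasticity E = (dQ_x/dP)·(P/Q_x) = -168 × 15/732 ≈ -3.44.
|E| > 1, so demand is elastic at this price.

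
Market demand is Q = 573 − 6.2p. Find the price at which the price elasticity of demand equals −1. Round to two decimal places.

For linear demand Q = a − bp, E = −bp/(a − bp). |E| = 1 ⇒ bp = a − bp ⇒ p = a/(2b).
p = 573/(2·6.2) ≈ 46.21.

46.21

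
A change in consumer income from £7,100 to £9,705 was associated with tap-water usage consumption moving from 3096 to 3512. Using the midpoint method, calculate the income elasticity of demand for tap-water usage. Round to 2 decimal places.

0.41

%ΔQ = (3512 − 3096)/[(3096+3512)/2] = 416/3304 ≈ 0.1259.
%ΔY = (9,705 − 7,100)/[(7,100+9,705)/2] = 2605/8402.5 ≈ 0.3100.
E_I = %ΔQ/%ΔY ≈ 0.41.
E_I ∈ (0,1): normal good (necessity).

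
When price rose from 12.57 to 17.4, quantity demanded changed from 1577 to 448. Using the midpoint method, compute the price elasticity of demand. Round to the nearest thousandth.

%ΔQ = (448 − 1577)/[(1577 + 448)/2] = -1129/1012.5 ≈ -1.1151.
%Δp = (17.4 − 12.57)/[(12.57 + 17.4)/2] = 4.83/14.985 ≈ 0.3223.
Arc elasticity E = %ΔQ/%Δp ≈ -1.1151/0.3223 ≈ -3.459.
|E| > 1: demand is elastic over this range.

-3.459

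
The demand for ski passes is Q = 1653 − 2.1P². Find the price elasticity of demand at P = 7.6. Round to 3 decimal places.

At P = 7.6, Q = 1531.704.
dQ/dP = −2·2.1·P = −31.92.
Point elasticity E = (dQ/dP)·(P/Q) = -31.92 × 7.6/1531.704 ≈ -0.158.
|E| < 1, so demand is inelastic at this price.

-0.158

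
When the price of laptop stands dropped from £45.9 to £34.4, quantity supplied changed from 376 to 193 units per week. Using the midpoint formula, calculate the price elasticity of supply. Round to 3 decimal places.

2.246

%ΔQ = (193 − 376)/[(376 + 193)/2] = -183/284.5 ≈ -0.6432.
%ΔP = (34.4 − 45.9)/[(45.9 + 34.4)/2] = -11.5/40.15 ≈ -0.2864.
Arc elasticity E = %ΔQ/%ΔP ≈ -0.6432/-0.2864 ≈ 2.246.
|E| > 1: supply is elastic over this range.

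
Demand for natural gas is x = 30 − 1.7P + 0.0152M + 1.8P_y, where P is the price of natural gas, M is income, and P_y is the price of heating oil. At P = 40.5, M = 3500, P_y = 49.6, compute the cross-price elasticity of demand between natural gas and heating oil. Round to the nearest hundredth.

First evaluate x: 30 − 1.7(40.5) + 0.0152(3500) + 1.8(49.6) = 30 − 68.85 + 53.2 + 89.28 = 103.63.
∂x/∂P_y = +1.8, so E_xy = 1.8·(49.6/103.63) ≈ 0.86.
E_xy > 0: the goods are substitutes.

0.86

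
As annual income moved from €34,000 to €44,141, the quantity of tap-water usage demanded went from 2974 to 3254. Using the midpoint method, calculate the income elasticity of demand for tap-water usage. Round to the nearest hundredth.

0.35

%ΔQ = (3254 − 2974)/[(2974+3254)/2] = 280/3114 ≈ 0.0899.
%ΔM = (44,141 − 34,000)/[(34,000+44,141)/2] = 10141/39070.5 ≈ 0.2596.
E_I = %ΔQ/%ΔM ≈ 0.35.
E_I ∈ (0,1): normal good (necessity).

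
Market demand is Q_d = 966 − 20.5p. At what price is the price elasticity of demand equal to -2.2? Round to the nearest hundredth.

32.40

Set −bp/(a − bp) = −2.2 ⇒ bp = 2.2(a − bp) ⇒ bp(1+2.2) = 2.2·a.
p = 2.2·966/(20.5·3.2) ≈ 32.40.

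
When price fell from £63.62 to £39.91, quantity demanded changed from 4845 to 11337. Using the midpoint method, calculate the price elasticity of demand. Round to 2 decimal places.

%ΔQ = (11337 − 4845)/[(4845 + 11337)/2] = 6492/8091 ≈ 0.8024.
%Δp = (39.91 − 63.62)/[(63.62 + 39.91)/2] = -23.71/51.765 ≈ -0.4580.
Arc elasticity E = %ΔQ/%Δp ≈ 0.8024/-0.4580 ≈ -1.75.
|E| > 1: demand is elastic over this range.

-1.75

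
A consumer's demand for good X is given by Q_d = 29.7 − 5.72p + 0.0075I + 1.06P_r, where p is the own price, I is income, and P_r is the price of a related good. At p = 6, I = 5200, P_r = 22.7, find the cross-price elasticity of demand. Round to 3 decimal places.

0.412

Q_d = 29.7 − 5.72(6) + 0.0075(5200) + 1.06(22.7) = 29.7 − 34.32 + 39 + 24.062 = 58.442.
∂Q_d/∂P_r = +1.06, so E_xy = 1.06·(22.7/58.442) ≈ 0.412.
E_xy > 0: the goods are substitutes.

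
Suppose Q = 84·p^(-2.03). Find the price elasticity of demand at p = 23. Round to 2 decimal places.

-2.03

For a Cobb–Douglas (constant-elasticity) form Q = A·p^α·…, the elasticity with respect to p equals the exponent α at every point.
Here the exponent on p is -2.03, so the price elasticity of demand is -2.03.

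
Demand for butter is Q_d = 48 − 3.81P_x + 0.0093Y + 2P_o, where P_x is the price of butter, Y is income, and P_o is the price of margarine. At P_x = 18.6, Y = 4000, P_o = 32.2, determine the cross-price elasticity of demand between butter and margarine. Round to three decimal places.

First evaluate Q_d: 48 − 3.81(18.6) + 0.0093(4000) + 2(32.2) = 48 − 70.866 + 37.2 + 64.4 = 78.734.
∂Q_d/∂P_o = +2, so E_xy = 2·(32.2/78.734) ≈ 0.818.
E_xy > 0: the goods are substitutes.

0.818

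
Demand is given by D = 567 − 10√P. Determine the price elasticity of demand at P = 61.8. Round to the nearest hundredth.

-0.08

At P = 61.8, D = 488.387.
dD/dP = −10/(2√P) = −10/(2·7.8613).
Point elasticity E = (dD/dP)·(P/D) = -0.636 × 61.8/488.387 ≈ -0.08.
|E| < 1, so demand is inelastic at this price.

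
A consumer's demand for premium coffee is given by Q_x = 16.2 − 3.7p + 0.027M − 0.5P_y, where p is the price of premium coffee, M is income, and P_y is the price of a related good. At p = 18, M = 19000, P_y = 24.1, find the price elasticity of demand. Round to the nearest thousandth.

First evaluate Q_x: 16.2 − 3.7(18) + 0.027(19000) − 0.5(24.1) = 16.2 − 66.6 + 513 − 12.05 = 450.55.
∂Q_x/∂p = −3.7, so E_p = (−3.7)·(18/450.55) ≈ -0.148.
|E_p| < 1: demand is inelastic.

-0.148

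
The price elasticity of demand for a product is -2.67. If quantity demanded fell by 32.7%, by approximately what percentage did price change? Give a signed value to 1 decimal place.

%ΔQ ≈ E × %ΔP ⇒ %ΔP = %ΔQ / E = (-32.7%)/(-2.67) ≈ 12.2%.

12.2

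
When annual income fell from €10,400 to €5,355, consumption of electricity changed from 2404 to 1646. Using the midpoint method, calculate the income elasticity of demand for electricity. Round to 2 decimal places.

%ΔQ = (1646 − 2404)/[(2404+1646)/2] = -758/2025 ≈ -0.3743.
%ΔM = (5,355 − 10,400)/[(10,400+5,355)/2] = -5045/7877.5 ≈ -0.6404.
E_I = %ΔQ/%ΔM ≈ 0.58.
E_I ∈ (0,1): normal good (necessity).

0.58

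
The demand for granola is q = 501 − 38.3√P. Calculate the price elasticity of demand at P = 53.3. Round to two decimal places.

At P = 53.3, q = 221.3838.
dq/dP = −38.3/(2√P) = −38.3/(2·7.3007).
Point elasticity E = (dq/dP)·(P/q) = -2.623 × 53.3/221.3838 ≈ -0.63.
|E| < 1, so demand is inelastic at this price.

-0.63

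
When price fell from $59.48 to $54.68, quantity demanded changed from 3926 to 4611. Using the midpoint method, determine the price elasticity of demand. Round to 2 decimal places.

-1.91

%Δq = (4611 − 3926)/[(3926 + 4611)/2] = 685/4268.5 ≈ 0.1605.
%ΔP = (54.68 − 59.48)/[(59.48 + 54.68)/2] = -4.8/57.08 ≈ -0.0841.
Arc elasticity E = %Δq/%ΔP ≈ 0.1605/-0.0841 ≈ -1.91.
|E| > 1: demand is elastic over this range.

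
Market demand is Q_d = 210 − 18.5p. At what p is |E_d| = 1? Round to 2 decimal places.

5.68

For linear demand Q_d = a − bp, E = −bp/(a − bp). |E| = 1 ⇒ bp = a − bp ⇒ p = a/(2b).
p = 210/(2·18.5) ≈ 5.68.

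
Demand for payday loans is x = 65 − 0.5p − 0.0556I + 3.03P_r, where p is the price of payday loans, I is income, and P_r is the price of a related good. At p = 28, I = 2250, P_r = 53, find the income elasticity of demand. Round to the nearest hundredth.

-1.45

Evaluating quantity at (p, I, P_r) gives x = 65 − 0.5(28) − 0.0556(2250) + 3.03(53) = 65 − 14 − 125.1 + 160.59 = 86.49.
∂x/∂I = −0.0556, so E_I = -0.0556·(2250/86.49) ≈ -1.45.
E_I < 0: inferior good.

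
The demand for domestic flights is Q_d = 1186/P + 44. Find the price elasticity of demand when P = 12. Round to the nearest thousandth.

-0.692

At P = 12, Q_d = 142.8333.
dQ_d/dP = −1186/P² = −8.2361.
Point elasticity E = (dQ_d/dP)·(P/Q_d) = -8.2361 × 12/142.8333 ≈ -0.692.
|E| < 1, so demand is inelastic at this price.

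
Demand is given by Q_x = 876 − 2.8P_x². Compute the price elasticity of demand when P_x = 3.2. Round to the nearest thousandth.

At P_x = 3.2, Q_x = 847.328.
dQ_x/dP_x = −2·2.8·P_x = −17.92.
Point elasticity E = (dQ_x/dP_x)·(P_x/Q_x) = -17.92 × 3.2/847.328 ≈ -0.068.
|E| < 1, so demand is inelastic at this price.

-0.068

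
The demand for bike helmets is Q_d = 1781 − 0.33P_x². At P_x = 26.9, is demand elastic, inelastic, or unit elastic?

inelastic

At P_x = 26.9, Q_d = 1542.2087.
dQ_d/dP_x = −2·0.33·P_x = −17.754.
Point elasticity E = (dQ_d/dP_x)·(P_x/Q_d) = -17.754 × 26.9/1542.2087 ≈ -0.310.
|E| ≈ 0.310 < 1, so demand is inelastic.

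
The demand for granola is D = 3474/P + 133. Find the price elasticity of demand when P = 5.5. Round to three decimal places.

At P = 5.5, D = 764.6364.
dD/dP = −3474/P² = −114.843.
Point elasticity E = (dD/dP)·(P/D) = -114.843 × 5.5/764.6364 ≈ -0.826.
|E| < 1, so demand is inelastic at this price.

-0.826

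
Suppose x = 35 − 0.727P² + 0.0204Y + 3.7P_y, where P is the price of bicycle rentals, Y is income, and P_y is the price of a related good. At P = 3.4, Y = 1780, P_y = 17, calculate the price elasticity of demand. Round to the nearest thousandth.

x = 35 − 0.727(3.4)² + 0.0204(1780) + 3.7(17) = 35 − 8.4041 + 36.312 + 62.9 = 125.8079.
∂x/∂P = −2·0.727·P = -4.9436, so E_p = -4.9436·(3.4/125.8079) ≈ -0.134.
|E_p| < 1: demand is inelastic.

-0.134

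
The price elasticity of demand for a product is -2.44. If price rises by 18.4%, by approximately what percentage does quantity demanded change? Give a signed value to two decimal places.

-44.90

%ΔQ ≈ E × %ΔP = (-2.44) × (18.4%) ≈ -44.90%.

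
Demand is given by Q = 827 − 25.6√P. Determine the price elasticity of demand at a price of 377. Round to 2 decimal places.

-0.75

At P = 377, Q = 329.9379.
dQ/dP = −25.6/(2√P) = −25.6/(2·19.4165).
Point elasticity E = (dQ/dP)·(P/Q) = -0.6592 × 377/329.9379 ≈ -0.75.
|E| < 1, so demand is inelastic at this price.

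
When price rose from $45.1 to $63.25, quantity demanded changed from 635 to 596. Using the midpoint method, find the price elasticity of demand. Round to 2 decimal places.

-0.19

%ΔQ = (596 − 635)/[(635 + 596)/2] = -39/615.5 ≈ -0.0634.
%Δp = (63.25 − 45.1)/[(45.1 + 63.25)/2] = 18.15/54.175 ≈ 0.3350.
Arc elasticity E = %ΔQ/%Δp ≈ -0.0634/0.3350 ≈ -0.19.
|E| < 1: demand is inelastic over this range.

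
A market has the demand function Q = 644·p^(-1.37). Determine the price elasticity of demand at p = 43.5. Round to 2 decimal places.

For a Cobb–Douglas (constant-elasticity) form Q = A·p^α·…, the elasticity with respect to p equals the exponent α at every point.
Here the exponent on p is -1.37, so the price elasticity of demand is -1.37.

-1.37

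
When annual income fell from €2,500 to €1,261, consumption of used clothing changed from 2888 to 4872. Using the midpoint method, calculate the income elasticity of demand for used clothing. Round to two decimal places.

%ΔQ = (4872 − 2888)/[(2888+4872)/2] = 1984/3880 ≈ 0.5113.
%ΔI = (1,261 − 2,500)/[(2,500+1,261)/2] = -1239/1880.5 ≈ -0.6589.
E_I = %ΔQ/%ΔI ≈ -0.78.
E_I < 0: inferior good.

-0.78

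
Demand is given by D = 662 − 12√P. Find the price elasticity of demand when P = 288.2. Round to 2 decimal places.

-0.22

At P = 288.2, D = 458.2825.
dD/dP = −12/(2√P) = −12/(2·16.9765).
Point elasticity E = (dD/dP)·(P/D) = -0.3534 × 288.2/458.2825 ≈ -0.22.
|E| < 1, so demand is inelastic at this price.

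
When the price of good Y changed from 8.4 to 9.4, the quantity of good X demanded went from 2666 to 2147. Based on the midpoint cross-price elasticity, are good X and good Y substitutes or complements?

%ΔQ_x = (2147 − 2666)/[(2666+2147)/2] = -519/2406.5 ≈ -0.2157.
%ΔP_y = (9.4 − 8.4)/[(8.4+9.4)/2] ≈ 0.1124.
E_xy = -0.2157/0.1124 ≈ -1.919.
E_xy < 0, so the goods are complements.

complements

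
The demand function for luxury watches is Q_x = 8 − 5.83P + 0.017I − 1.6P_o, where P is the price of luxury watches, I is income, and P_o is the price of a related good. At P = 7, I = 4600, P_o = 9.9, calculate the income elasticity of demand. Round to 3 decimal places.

2.646

Q_x = 8 − 5.83(7) + 0.017(4600) − 1.6(9.9) = 8 − 40.81 + 78.2 − 15.84 = 29.55.
∂Q_x/∂I = +0.017, so E_I = 0.017·(4600/29.55) ≈ 2.646.
E_I > 1: normal good (luxury).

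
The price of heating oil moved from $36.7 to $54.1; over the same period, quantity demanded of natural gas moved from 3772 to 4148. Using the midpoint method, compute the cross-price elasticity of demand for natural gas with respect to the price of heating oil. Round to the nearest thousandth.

0.248

%ΔQ_x = (4148 − 3772)/[(3772+4148)/2] = 376/3960 ≈ 0.0949.
%ΔP_y = (54.1 − 36.7)/[(36.7+54.1)/2] ≈ 0.3833.
E_xy = 0.0949/0.3833 ≈ 0.248.
E_xy > 0, so natural gas and heating oil are substitutes.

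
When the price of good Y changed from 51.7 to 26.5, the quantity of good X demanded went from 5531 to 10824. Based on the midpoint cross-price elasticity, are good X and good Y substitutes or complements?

%ΔQ_x = (10824 − 5531)/[(5531+10824)/2] = 5293/8177.5 ≈ 0.6473.
%ΔP_y = (26.5 − 51.7)/[(51.7+26.5)/2] ≈ -0.6445.
E_xy = 0.6473/-0.6445 ≈ -1.004.
E_xy < 0, so the goods are complements.

complements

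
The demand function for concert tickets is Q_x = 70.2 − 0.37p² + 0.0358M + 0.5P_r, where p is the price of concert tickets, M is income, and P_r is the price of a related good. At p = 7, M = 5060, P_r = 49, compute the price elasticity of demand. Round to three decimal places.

-0.141

Evaluating quantity at (p, M, P_r) gives Q_x = 70.2 − 0.37(7)² + 0.0358(5060) + 0.5(49) = 70.2 − 18.13 + 181.148 + 24.5 = 257.718.
∂Q_x/∂p = −2·0.37·p = -5.18, so E_p = -5.18·(7/257.718) ≈ -0.141.
|E_p| < 1: demand is inelastic.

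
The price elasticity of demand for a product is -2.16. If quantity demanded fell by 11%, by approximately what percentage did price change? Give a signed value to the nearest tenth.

%ΔQ ≈ E × %ΔP ⇒ %ΔP = %ΔQ / E = (-11%)/(-2.16) ≈ 5.1%.

5.1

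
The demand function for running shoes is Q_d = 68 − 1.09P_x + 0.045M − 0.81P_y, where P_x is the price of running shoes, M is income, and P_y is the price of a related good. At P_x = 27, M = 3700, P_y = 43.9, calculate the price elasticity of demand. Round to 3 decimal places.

-0.174

Substituting, Q_d = 68 − 1.09(27) + 0.045(3700) − 0.81(43.9) = 68 − 29.43 + 166.5 − 35.559 = 169.511.
∂Q_d/∂P_x = −1.09, so E_p = (−1.09)·(27/169.511) ≈ -0.174.
|E_p| < 1: demand is inelastic.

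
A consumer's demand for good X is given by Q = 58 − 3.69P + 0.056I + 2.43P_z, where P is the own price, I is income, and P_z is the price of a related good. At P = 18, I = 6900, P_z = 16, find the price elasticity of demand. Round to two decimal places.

Substituting, Q = 58 − 3.69(18) + 0.056(6900) + 2.43(16) = 58 − 66.42 + 386.4 + 38.88 = 416.86.
∂Q/∂P = −3.69, so E_p = (−3.69)·(18/416.86) ≈ -0.16.
|E_p| < 1: demand is inelastic.

-0.16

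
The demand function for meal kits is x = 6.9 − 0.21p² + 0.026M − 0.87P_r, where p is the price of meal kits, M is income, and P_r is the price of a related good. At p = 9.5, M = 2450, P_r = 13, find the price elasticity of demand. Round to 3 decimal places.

First evaluate x: 6.9 − 0.21(9.5)² + 0.026(2450) − 0.87(13) = 6.9 − 18.9525 + 63.7 − 11.31 = 40.3375.
∂x/∂p = −2·0.21·p = -3.99, so E_p = -3.99·(9.5/40.3375) ≈ -0.940.
|E_p| < 1: demand is inelastic.

-0.940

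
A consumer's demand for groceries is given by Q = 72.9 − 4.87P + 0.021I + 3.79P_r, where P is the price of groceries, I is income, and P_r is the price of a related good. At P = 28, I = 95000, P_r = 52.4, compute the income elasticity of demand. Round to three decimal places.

0.937

Q = 72.9 − 4.87(28) + 0.021(95000) + 3.79(52.4) = 72.9 − 136.36 + 1995 + 198.596 = 2130.136.
∂Q/∂I = +0.021, so E_I = 0.021·(95000/2130.136) ≈ 0.937.
E_I ∈ (0,1): normal good (necessity).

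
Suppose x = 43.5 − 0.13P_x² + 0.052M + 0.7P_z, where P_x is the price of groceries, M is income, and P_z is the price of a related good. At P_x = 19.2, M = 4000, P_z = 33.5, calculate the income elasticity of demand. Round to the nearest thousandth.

Evaluating quantity at (P_x, M, P_z) gives x = 43.5 − 0.13(19.2)² + 0.052(4000) + 0.7(33.5) = 43.5 − 47.9232 + 208 + 23.45 = 227.0268.
∂x/∂M = +0.052, so E_I = 0.052·(4000/227.0268) ≈ 0.916.
E_I ∈ (0,1): normal good (necessity).

0.916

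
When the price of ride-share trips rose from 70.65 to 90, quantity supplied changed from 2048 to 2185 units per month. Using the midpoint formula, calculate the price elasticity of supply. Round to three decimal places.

%Δq = (2185 − 2048)/[(2048 + 2185)/2] = 137/2116.5 ≈ 0.0647.
%Δp = (90 − 70.65)/[(70.65 + 90)/2] = 19.35/80.325 ≈ 0.2409.
Arc elasticity E = %Δq/%Δp ≈ 0.0647/0.2409 ≈ 0.269.
|E| < 1: supply is inelastic over this range.

0.269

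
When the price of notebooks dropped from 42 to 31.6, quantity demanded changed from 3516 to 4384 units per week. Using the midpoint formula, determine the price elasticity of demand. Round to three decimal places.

-0.778

%Δq = (4384 − 3516)/[(3516 + 4384)/2] = 868/3950 ≈ 0.2197.
%ΔP = (31.6 − 42)/[(42 + 31.6)/2] = -10.4/36.8 ≈ -0.2826.
Arc elasticity E = %Δq/%ΔP ≈ 0.2197/-0.2826 ≈ -0.778.
|E| < 1: demand is inelastic over this range.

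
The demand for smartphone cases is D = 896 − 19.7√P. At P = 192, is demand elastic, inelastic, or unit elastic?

At P = 192, D = 623.0288.
dD/dP = −19.7/(2√P) = −19.7/(2·13.8564).
Point elasticity E = (dD/dP)·(P/D) = -0.7109 × 192/623.0288 ≈ -0.219.
|E| ≈ 0.219 < 1, so demand is inelastic.

inelastic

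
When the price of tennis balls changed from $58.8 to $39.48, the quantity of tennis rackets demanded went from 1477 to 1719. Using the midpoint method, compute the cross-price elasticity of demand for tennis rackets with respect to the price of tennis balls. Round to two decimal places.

-0.39

%ΔQ_x = (1719 − 1477)/[(1477+1719)/2] = 242/1598 ≈ 0.1514.
%ΔP_y = (39.48 − 58.8)/[(58.8+39.48)/2] ≈ -0.3932.
E_xy = 0.1514/-0.3932 ≈ -0.39.
E_xy < 0, so tennis rackets and tennis balls are complements.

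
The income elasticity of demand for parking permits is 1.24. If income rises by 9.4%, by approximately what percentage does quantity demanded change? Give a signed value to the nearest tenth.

%ΔQ ≈ E × %ΔI = (1.24) × (9.4%) ≈ 11.7%.

11.7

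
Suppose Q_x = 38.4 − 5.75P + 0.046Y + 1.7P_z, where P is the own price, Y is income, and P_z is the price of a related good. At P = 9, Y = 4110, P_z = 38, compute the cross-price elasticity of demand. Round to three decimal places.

0.269

Q_x = 38.4 − 5.75(9) + 0.046(4110) + 1.7(38) = 38.4 − 51.75 + 189.06 + 64.6 = 240.31.
∂Q_x/∂P_z = +1.7, so E_xy = 1.7·(38/240.31) ≈ 0.269.
E_xy > 0: the goods are substitutes.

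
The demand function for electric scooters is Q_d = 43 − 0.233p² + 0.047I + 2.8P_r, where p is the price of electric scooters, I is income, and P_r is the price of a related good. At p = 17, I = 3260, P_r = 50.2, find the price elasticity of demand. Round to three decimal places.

Evaluating quantity at (p, I, P_r) gives Q_d = 43 − 0.233(17)² + 0.047(3260) + 2.8(50.2) = 43 − 67.337 + 153.22 + 140.56 = 269.443.
∂Q_d/∂p = −2·0.233·p = -7.922, so E_p = -7.922·(17/269.443) ≈ -0.500.
|E_p| < 1: demand is inelastic.

-0.500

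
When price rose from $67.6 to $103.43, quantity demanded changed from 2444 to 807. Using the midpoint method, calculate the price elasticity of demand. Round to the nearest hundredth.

-2.40

%Δq = (807 − 2444)/[(2444 + 807)/2] = -1637/1625.5 ≈ -1.0071.
%ΔP = (103.43 − 67.6)/[(67.6 + 103.43)/2] = 35.83/85.515 ≈ 0.4190.
Arc elasticity E = %Δq/%ΔP ≈ -1.0071/0.4190 ≈ -2.40.
|E| > 1: demand is elastic over this range.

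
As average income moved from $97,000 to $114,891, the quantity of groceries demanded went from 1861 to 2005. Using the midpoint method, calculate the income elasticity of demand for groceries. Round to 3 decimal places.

0.441

%ΔQ = (2005 − 1861)/[(1861+2005)/2] = 144/1933 ≈ 0.0745.
%ΔI = (114,891 − 97,000)/[(97,000+114,891)/2] = 17891/105945.5 ≈ 0.1689.
E_I = %ΔQ/%ΔI ≈ 0.441.
E_I ∈ (0,1): normal good (necessity).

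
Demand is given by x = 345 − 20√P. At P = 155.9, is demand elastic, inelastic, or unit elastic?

elastic

At P = 155.9, x = 95.2802.
dx/dP = −20/(2√P) = −20/(2·12.486).
Point elasticity E = (dx/dP)·(P/x) = -0.8009 × 155.9/95.2802 ≈ -1.310.
|E| ≈ 1.310 > 1, so demand is elastic.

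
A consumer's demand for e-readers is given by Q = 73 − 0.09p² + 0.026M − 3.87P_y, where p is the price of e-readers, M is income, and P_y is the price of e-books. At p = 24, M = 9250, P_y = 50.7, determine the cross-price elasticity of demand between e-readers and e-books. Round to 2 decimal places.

Evaluating quantity at (p, M, P_y) gives Q = 73 − 0.09(24)² + 0.026(9250) − 3.87(50.7) = 73 − 51.84 + 240.5 − 196.209 = 65.451.
∂Q/∂P_y = −3.87, so E_xy = -3.87·(50.7/65.451) ≈ -3.00.
E_xy < 0: the goods are complements.

-3.00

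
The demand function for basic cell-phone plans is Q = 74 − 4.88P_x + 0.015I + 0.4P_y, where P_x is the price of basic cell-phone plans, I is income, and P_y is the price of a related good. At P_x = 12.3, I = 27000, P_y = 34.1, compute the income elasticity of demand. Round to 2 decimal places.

0.94

First evaluate Q: 74 − 4.88(12.3) + 0.015(27000) + 0.4(34.1) = 74 − 60.024 + 405 + 13.64 = 432.616.
∂Q/∂I = +0.015, so E_I = 0.015·(27000/432.616) ≈ 0.94.
E_I ∈ (0,1): normal good (necessity).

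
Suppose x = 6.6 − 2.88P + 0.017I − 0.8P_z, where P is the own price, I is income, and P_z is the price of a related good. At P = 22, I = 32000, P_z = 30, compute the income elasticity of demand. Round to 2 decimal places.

Evaluating quantity at (P, I, P_z) gives x = 6.6 − 2.88(22) + 0.017(32000) − 0.8(30) = 6.6 − 63.36 + 544 − 24 = 463.24.
∂x/∂I = +0.017, so E_I = 0.017·(32000/463.24) ≈ 1.17.
E_I > 1: normal good (luxury).

1.17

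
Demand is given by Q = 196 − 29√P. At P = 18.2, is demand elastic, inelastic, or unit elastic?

inelastic

At P = 18.2, Q = 72.2818.
dQ/dP = −29/(2√P) = −29/(2·4.2661).
Point elasticity E = (dQ/dP)·(P/Q) = -3.3989 × 18.2/72.2818 ≈ -0.856.
|E| ≈ 0.856 < 1, so demand is inelastic.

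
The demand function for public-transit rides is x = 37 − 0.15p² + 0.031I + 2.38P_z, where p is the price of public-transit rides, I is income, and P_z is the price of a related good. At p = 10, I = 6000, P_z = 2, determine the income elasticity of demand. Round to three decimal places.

Substituting, x = 37 − 0.15(10)² + 0.031(6000) + 2.38(2) = 37 − 15 + 186 + 4.76 = 212.76.
∂x/∂I = +0.031, so E_I = 0.031·(6000/212.76) ≈ 0.874.
E_I ∈ (0,1): normal good (necessity).

0.874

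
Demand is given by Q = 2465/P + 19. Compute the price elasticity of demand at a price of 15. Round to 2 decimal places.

-0.90

At P = 15, Q = 183.3333.
dQ/dP = −2465/P² = −10.9556.
Point elasticity E = (dQ/dP)·(P/Q) = -10.9556 × 15/183.3333 ≈ -0.90.
|E| < 1, so demand is inelastic at this price.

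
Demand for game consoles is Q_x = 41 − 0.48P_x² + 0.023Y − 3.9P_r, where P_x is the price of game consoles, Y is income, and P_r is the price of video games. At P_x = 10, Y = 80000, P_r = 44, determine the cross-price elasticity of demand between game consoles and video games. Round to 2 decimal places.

-0.10

First evaluate Q_x: 41 − 0.48(10)² + 0.023(80000) − 3.9(44) = 41 − 48 + 1840 − 171.6 = 1661.4.
∂Q_x/∂P_r = −3.9, so E_xy = -3.9·(44/1661.4) ≈ -0.10.
E_xy < 0: the goods are complements.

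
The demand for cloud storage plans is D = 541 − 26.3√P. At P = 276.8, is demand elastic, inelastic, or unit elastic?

At P = 276.8, D = 103.4388.
dD/dP = −26.3/(2√P) = −26.3/(2·16.6373).
Point elasticity E = (dD/dP)·(P/D) = -0.7904 × 276.8/103.4388 ≈ -2.115.
|E| ≈ 2.115 > 1, so demand is elastic.

elastic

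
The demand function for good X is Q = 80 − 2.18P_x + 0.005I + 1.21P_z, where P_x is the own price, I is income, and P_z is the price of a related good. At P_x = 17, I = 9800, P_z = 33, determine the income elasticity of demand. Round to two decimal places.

At the given point, Q = 80 − 2.18(17) + 0.005(9800) + 1.21(33) = 80 − 37.06 + 49 + 39.93 = 131.87.
∂Q/∂I = +0.005, so E_I = 0.005·(9800/131.87) ≈ 0.37.
E_I ∈ (0,1): normal good (necessity).

0.37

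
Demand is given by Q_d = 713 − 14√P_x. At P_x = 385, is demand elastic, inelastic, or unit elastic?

inelastic

At P_x = 385, Q_d = 438.3002.
dQ_d/dP_x = −14/(2√P_x) = −14/(2·19.6214).
Point elasticity E = (dQ_d/dP_x)·(P_x/Q_d) = -0.3568 × 385/438.3002 ≈ -0.313.
|E| ≈ 0.313 < 1, so demand is inelastic.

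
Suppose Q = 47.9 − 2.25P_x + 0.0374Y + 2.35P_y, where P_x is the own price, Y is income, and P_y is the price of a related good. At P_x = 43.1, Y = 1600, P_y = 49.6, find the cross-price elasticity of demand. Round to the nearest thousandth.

0.915

At the given point, Q = 47.9 − 2.25(43.1) + 0.0374(1600) + 2.35(49.6) = 47.9 − 96.975 + 59.84 + 116.56 = 127.325.
∂Q/∂P_y = +2.35, so E_xy = 2.35·(49.6/127.325) ≈ 0.915.
E_xy > 0: the goods are substitutes.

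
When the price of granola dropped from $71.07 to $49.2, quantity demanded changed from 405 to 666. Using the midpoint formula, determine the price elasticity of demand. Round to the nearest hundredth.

%ΔQ = (666 − 405)/[(405 + 666)/2] = 261/535.5 ≈ 0.4874.
%ΔP = (49.2 − 71.07)/[(71.07 + 49.2)/2] = -21.87/60.135 ≈ -0.3637.
Arc elasticity E = %ΔQ/%ΔP ≈ 0.4874/-0.3637 ≈ -1.34.
|E| > 1: demand is elastic over this range.

-1.34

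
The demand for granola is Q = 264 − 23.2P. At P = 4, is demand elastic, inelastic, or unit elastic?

At P = 4, Q = 171.2.
dQ/dP = −23.2.
Point elasticity E = (dQ/dP)·(P/Q) = -23.2 × 4/171.2 ≈ -0.542.
|E| ≈ 0.542 < 1, so demand is inelastic.

inelastic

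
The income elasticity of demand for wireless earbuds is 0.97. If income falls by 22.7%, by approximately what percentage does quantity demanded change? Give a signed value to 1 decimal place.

-22.0

%ΔQ ≈ E × %ΔI = (0.97) × (-22.7%) ≈ -22.0%.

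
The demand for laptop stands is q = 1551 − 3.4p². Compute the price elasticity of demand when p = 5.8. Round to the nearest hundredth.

-0.16

At p = 5.8, q = 1436.624.
dq/dp = −2·3.4·p = −39.44.
Point elasticity E = (dq/dp)·(p/q) = -39.44 × 5.8/1436.624 ≈ -0.16.
|E| < 1, so demand is inelastic at this price.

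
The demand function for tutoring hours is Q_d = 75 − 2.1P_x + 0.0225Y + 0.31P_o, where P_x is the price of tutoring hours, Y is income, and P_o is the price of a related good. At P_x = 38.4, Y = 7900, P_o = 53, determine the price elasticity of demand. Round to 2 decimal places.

At the given point, Q_d = 75 − 2.1(38.4) + 0.0225(7900) + 0.31(53) = 75 − 80.64 + 177.75 + 16.43 = 188.54.
∂Q_d/∂P_x = −2.1, so E_p = (−2.1)·(38.4/188.54) ≈ -0.43.
|E_p| < 1: demand is inelastic.

-0.43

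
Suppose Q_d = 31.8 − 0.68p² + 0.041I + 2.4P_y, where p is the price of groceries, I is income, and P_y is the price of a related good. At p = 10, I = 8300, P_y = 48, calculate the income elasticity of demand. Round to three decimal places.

0.812

Q_d = 31.8 − 0.68(10)² + 0.041(8300) + 2.4(48) = 31.8 − 68 + 340.3 + 115.2 = 419.3.
∂Q_d/∂I = +0.041, so E_I = 0.041·(8300/419.3) ≈ 0.812.
E_I ∈ (0,1): normal good (necessity).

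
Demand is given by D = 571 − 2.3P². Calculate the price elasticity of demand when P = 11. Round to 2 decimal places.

At P = 11, D = 292.7.
dD/dP = −2·2.3·P = −50.6.
Point elasticity E = (dD/dP)·(P/D) = -50.6 × 11/292.7 ≈ -1.90.
|E| > 1, so demand is elastic at this price.

-1.90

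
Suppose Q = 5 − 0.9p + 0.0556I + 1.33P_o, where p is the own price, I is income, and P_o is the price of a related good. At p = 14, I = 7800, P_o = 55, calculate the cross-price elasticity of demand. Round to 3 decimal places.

0.147

Substituting, Q = 5 − 0.9(14) + 0.0556(7800) + 1.33(55) = 5 − 12.6 + 433.68 + 73.15 = 499.23.
∂Q/∂P_o = +1.33, so E_xy = 1.33·(55/499.23) ≈ 0.147.
E_xy > 0: the goods are substitutes.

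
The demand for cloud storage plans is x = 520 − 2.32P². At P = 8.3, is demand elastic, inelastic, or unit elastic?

inelastic

At P = 8.3, x = 360.1752.
dx/dP = −2·2.32·P = −38.512.
Point elasticity E = (dx/dP)·(P/x) = -38.512 × 8.3/360.1752 ≈ -0.887.
|E| ≈ 0.887 < 1, so demand is inelastic.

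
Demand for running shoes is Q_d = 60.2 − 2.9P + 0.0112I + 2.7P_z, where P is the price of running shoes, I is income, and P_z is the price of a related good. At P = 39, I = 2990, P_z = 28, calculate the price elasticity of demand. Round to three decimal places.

Substituting, Q_d = 60.2 − 2.9(39) + 0.0112(2990) + 2.7(28) = 60.2 − 113.1 + 33.488 + 75.6 = 56.188.
∂Q_d/∂P = −2.9, so E_p = (−2.9)·(39/56.188) ≈ -2.013.
|E_p| > 1: demand is elastic.

-2.013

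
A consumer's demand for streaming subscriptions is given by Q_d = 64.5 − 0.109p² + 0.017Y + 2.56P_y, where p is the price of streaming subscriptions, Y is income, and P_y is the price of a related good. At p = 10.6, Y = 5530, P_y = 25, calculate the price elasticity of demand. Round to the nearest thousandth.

-0.116

Evaluating quantity at (p, Y, P_y) gives Q_d = 64.5 − 0.109(10.6)² + 0.017(5530) + 2.56(25) = 64.5 − 12.2472 + 94.01 + 64 = 210.2628.
∂Q_d/∂p = −2·0.109·p = -2.3108, so E_p = -2.3108·(10.6/210.2628) ≈ -0.116.
|E_p| < 1: demand is inelastic.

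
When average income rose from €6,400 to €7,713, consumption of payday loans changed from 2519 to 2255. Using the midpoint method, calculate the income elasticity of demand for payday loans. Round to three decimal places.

%ΔQ = (2255 − 2519)/[(2519+2255)/2] = -264/2387 ≈ -0.1106.
%ΔY = (7,713 − 6,400)/[(6,400+7,713)/2] = 1313/7056.5 ≈ 0.1861.
E_I = %ΔQ/%ΔY ≈ -0.594.
E_I < 0: inferior good.

-0.594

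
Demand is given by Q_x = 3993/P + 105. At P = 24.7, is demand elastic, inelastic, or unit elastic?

inelastic

At P = 24.7, Q_x = 266.6599.
dQ_x/dP = −3993/P² = −6.5449.
Point elasticity E = (dQ_x/dP)·(P/Q_x) = -6.5449 × 24.7/266.6599 ≈ -0.606.
|E| ≈ 0.606 < 1, so demand is inelastic.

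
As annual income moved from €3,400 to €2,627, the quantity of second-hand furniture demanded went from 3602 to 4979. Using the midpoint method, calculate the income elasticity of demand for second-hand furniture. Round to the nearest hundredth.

-1.25

%ΔQ = (4979 − 3602)/[(3602+4979)/2] = 1377/4290.5 ≈ 0.3209.
%ΔI = (2,627 − 3,400)/[(3,400+2,627)/2] = -773/3013.5 ≈ -0.2565.
E_I = %ΔQ/%ΔI ≈ -1.25.
E_I < 0: inferior good.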